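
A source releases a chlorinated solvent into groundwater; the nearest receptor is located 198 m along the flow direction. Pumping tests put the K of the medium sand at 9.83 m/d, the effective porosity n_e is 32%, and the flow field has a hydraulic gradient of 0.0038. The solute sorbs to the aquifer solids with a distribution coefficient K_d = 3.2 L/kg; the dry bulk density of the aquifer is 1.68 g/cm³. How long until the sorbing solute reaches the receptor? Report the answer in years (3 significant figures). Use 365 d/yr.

Specific discharge q = 9.83 × 0.0038 = 0.03735 m/d
v = Ki/n = 9.83·0.0038/0.32 = 0.1167 m/d
Retardation R = 1 + ρ_b·K_d/n = 1 + 1.68×3.2/0.32 = 17.80
Contaminant velocity v_c = v/R = 0.1167/17.80 = 0.006558 m/d
t = L/v_c = 198/0.006558 = 30190 d
   = 30190/365 = 82.7 yr

82.7 years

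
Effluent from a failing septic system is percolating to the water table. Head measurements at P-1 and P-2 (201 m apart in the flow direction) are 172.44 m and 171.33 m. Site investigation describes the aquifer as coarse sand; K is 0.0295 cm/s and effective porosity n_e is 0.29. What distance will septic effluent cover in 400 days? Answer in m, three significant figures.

Hydraulic gradient i = (172.44 − 171.33) / 201 = 1.11 / 201 = 0.005522
K = 0.0295 cm/s × 864 = 25.49 m/d
Darcy flux q = K·i = 25.49 × 0.005522 = 0.1408 m/d
Average linear velocity = 0.1408 / 0.29 = 0.4854 m/d
L = v × T = 0.4854 × 400 = 194.1 m

194 m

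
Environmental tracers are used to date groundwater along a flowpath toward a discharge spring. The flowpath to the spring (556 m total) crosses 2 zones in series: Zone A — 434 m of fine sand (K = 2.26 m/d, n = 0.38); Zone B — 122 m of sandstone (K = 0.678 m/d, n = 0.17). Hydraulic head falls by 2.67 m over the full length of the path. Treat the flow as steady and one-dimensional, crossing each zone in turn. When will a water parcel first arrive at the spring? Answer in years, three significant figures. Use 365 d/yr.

Continuity: the same q passes through each zone, so ΔH = q·Σ(L_j/K_j) — the zones act as resistances in series.
Σ(L/K) = 434/2.26 + 122/0.678 = 192.0 + 179.9 = 372.0 d
q = ΔH / Σ(L/K) = 2.67 / 372.0 = 0.007178 m/d (same in every zone)
Zone A: v = q/n = 0.007178/0.38 = 0.01889 m/d → t_A = 434/0.01889 = 22980 d
Zone B: v = q/n = 0.007178/0.17 = 0.04222 m/d → t_B = 122/0.04222 = 2889 d
Total t = 22980 + 2889 = 25870 d
   = 25870 / 365 = 70.9 yr

70.9 years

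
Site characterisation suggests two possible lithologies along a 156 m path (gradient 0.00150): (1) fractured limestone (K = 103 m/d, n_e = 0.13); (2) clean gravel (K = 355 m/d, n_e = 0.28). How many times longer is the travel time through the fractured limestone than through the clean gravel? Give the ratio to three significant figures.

Unit 1 (fractured limestone): v = 103×0.0015/0.13 = 1.188 m/d, t = 156/1.188 = 131.3 d
Unit 2 (clean gravel): v = 355×0.0015/0.28 = 1.902 m/d, t = 156/1.902 = 82.03 d
t(fractured limestone) / t(clean gravel) = 131.3/82.03 = 1.60

1.60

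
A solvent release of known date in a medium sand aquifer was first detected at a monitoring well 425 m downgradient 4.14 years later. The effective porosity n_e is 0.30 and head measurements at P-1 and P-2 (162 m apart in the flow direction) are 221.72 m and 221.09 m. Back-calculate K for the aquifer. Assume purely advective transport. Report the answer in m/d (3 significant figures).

Hydraulic gradient i = (221.72 − 221.09) / 162 = 0.63 / 162 = 0.003889
t = 4.14 years = 1511 d
v = L / t = 425 / 1511 = 0.2813 m/d
K = v · n / i = 0.2813 × 0.30 / 0.003889 = 21.7 m/d

21.7 m/d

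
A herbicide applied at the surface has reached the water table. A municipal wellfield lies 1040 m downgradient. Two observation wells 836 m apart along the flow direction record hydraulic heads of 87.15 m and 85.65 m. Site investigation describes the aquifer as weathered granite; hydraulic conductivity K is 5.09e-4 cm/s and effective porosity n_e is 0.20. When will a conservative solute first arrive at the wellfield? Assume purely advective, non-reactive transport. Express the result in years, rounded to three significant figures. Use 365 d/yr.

722 years

Hydraulic gradient i = (87.15 − 85.65) / 836 = 1.50 / 836 = 0.001794
K = 5.09e-4 cm/s × 864 = 0.4398 m/d
Darcy flux q = K·i = 0.4398 × 0.001794 = 7.891e-4 m/d
Seepage velocity v = q / n = 7.891e-4 / 0.20 = 0.003945 m/d
t = L / v = 1040 / 0.003945 = 263600 d
   = 263600 / 365 = 722 yr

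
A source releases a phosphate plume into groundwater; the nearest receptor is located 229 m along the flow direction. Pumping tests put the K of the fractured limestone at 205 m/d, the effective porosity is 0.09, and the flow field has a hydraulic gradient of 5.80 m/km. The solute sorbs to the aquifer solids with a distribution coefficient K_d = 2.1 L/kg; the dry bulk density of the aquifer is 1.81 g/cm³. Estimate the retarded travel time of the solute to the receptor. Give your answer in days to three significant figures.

749 days

Specific discharge q = 205 × 0.0058 = 1.189 m/d
Seepage velocity v = q / n = 1.189 / 0.09 = 13.21 m/d
Retardation R = 1 + ρ_b·K_d/n = 1 + 1.81×2.1/0.09 = 43.23
Contaminant velocity v_c = v/R = 13.21/43.23 = 0.3056 m/d
t = L/v_c = 229/0.3056 = 749.4 d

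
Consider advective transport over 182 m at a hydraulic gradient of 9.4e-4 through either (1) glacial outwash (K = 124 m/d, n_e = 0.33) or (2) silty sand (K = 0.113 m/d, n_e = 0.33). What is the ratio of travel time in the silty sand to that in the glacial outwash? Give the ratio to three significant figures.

1100

Unit 1 (glacial outwash): v = 124×9.4e-4/0.33 = 0.3532 m/d, t = 182/0.3532 = 515.3 d
Unit 2 (silty sand): v = 0.113×9.4e-4/0.33 = 3.219e-4 m/d, t = 182/3.219e-4 = 565400 d
t(silty sand) / t(glacial outwash) = 565400/515.3 = 1100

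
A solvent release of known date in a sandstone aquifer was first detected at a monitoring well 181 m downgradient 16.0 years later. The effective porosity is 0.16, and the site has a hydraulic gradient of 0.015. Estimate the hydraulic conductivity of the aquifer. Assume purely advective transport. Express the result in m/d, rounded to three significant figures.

t = 16.0 years = 5840 d
v = L / t = 181 / 5840 = 0.03099 m/d
K = v · n / i = 0.03099 × 0.16 / 0.015 = 0.331 m/d

0.331 m/d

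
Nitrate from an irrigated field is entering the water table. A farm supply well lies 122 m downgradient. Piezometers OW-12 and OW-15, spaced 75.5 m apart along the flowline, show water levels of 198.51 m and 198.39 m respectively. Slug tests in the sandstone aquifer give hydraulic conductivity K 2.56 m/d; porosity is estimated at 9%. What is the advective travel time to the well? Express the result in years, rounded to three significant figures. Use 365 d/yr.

Hydraulic gradient i = (198.51 − 198.39) / 75.5 = 0.12 / 75.5 = 0.001589
Darcy flux q = K·i = 2.56 × 0.001589 = 0.004069 m/d
Average linear velocity = 0.004069 / 0.09 = 0.04521 m/d
t = L / v = 122 / 0.04521 = 2699 d
   = 2699 / 365 = 7.39 yr

7.39 years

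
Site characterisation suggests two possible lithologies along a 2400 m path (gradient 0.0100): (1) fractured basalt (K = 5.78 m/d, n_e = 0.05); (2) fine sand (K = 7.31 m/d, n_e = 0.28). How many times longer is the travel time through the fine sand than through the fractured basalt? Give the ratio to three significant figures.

Unit 1 (fractured basalt): v = 5.78×0.010/0.05 = 1.156 m/d, t = 2400/1.156 = 2076 d
Unit 2 (fine sand): v = 7.31×0.010/0.28 = 0.2611 m/d, t = 2400/0.2611 = 9193 d
t(fine sand) / t(fractured basalt) = 9193/2076 = 4.43

4.43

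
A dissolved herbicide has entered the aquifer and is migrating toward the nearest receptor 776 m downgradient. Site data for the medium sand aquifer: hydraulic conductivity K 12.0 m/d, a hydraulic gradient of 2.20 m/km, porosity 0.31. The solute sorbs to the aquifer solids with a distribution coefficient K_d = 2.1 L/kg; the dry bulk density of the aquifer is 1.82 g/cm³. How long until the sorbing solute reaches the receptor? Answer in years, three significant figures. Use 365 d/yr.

333 years

Specific discharge q = 12.0 × 0.0022 = 0.02640 m/d
v = Ki/n = 12.0·0.0022/0.31 = 0.08516 m/d
Retardation R = 1 + ρ_b·K_d/n = 1 + 1.82×2.1/0.31 = 13.33
Contaminant velocity v_c = v/R = 0.08516/13.33 = 0.006389 m/d
t = L/v_c = 776/0.006389 = 121500 d
   = 121500/365 = 333 yr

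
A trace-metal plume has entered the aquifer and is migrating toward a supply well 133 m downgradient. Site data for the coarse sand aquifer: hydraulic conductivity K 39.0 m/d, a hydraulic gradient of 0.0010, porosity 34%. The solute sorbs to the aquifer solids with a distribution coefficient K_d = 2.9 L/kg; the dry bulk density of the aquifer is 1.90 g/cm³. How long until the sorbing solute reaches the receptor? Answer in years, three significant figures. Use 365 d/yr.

Darcy flux q = K·i = 39.0 × 0.0010 = 0.03900 m/d
v = Ki/n = 39.0·0.0010/0.34 = 0.1147 m/d
Retardation R = 1 + ρ_b·K_d/n = 1 + 1.90×2.9/0.34 = 17.21
Contaminant velocity v_c = v/R = 0.1147/17.21 = 0.006667 m/d
t = L/v_c = 133/0.006667 = 19950 d
   = 19950/365 = 54.7 yr

54.7 years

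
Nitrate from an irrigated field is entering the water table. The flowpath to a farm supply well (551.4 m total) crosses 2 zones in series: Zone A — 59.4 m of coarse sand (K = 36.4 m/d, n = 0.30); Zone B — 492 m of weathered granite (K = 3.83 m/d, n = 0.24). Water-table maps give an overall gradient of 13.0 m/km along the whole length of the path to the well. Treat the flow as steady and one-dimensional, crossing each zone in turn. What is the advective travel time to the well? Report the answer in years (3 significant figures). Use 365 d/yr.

Continuity: the same q passes through each zone, so ΔH = q·Σ(L_j/K_j) — the zones act as resistances in series.
Σ(L/K) = 59.4/36.4 + 492/3.83 = 1.632 + 128.5 = 130.1 d
K_eq = L_total / Σ(L/K) = 551.4 / 130.1 = 4.239 m/d
q = K_eq · i = 4.239 × 0.013 = 0.05510 m/d (same in every zone)
Zone A: v = q/n = 0.05510/0.30 = 0.1837 m/d → t_A = 59.4/0.1837 = 323.4 d
Zone B: v = q/n = 0.05510/0.24 = 0.2296 m/d → t_B = 492/0.2296 = 2143 d
Total t = 323.4 + 2143 = 2466 d
   = 2466 / 365 = 6.76 yr

6.76 years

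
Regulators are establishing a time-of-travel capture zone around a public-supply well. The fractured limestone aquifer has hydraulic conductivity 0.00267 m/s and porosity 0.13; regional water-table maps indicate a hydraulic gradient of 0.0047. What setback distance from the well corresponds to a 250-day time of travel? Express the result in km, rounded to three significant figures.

2.09 km

K = 0.00267 m/s × 86400 s/d = 230.7 m/d
q = Ki = 230.7 × 0.0047 = 1.084 m/d
v_s = q/n_e = 1.084/0.13 = 8.340 m/d
L = v × T = 8.340 × 250 = 2085 m
   = 2.09 km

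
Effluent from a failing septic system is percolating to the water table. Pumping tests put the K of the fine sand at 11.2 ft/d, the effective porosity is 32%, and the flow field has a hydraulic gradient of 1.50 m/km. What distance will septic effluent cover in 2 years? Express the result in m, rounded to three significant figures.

11.7 m

K = 11.2 ft/d × 0.3048 = 3.414 m/d
Darcy flux q = K·i = 3.414 × 0.0015 = 0.005121 m/d
v = Ki/n = 3.414·0.0015/0.32 = 0.01600 m/d
T = 2 yr × 365 = 730 d
L = v × T = 0.01600 × 730 = 11.68 m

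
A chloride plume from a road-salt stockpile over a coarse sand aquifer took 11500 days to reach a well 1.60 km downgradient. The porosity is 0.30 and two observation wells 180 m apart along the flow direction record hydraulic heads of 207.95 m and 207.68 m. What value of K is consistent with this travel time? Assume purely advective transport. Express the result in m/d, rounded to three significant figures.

Hydraulic gradient i = (207.95 − 207.68) / 180 = 0.27 / 180 = 0.001500
L = 1.60 km = 1600 m
v = L / t = 1600 / 11500 = 0.1391 m/d
K = v · n / i = 0.1391 × 0.30 / 0.001500 = 27.8 m/d

27.8 m/d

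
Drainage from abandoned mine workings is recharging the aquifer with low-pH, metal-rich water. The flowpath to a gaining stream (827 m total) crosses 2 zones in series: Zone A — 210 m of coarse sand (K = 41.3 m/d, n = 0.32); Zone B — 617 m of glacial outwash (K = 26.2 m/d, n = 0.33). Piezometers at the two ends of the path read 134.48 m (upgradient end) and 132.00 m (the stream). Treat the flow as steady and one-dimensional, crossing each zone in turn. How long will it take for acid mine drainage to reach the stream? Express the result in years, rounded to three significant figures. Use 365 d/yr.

8.57 years

Total head drop ΔH = 134.48 − 132.00 = 2.48 m
Steady 1-D flow in series ⇒ the Darcy flux q is identical in every zone and the zone head losses add (resistances L/K in series).
Σ(L/K) = 210/41.3 + 617/26.2 = 5.085 + 23.55 = 28.63 d
q = ΔH / Σ(L/K) = 2.48 / 28.63 = 0.08661 m/d (same in every zone)
Zone A: v = q/n = 0.08661/0.32 = 0.2707 m/d → t_A = 210/0.2707 = 775.9 d
Zone B: v = q/n = 0.08661/0.33 = 0.2625 m/d → t_B = 617/0.2625 = 2351 d
Total t = 775.9 + 2351 = 3127 d
   = 3127 / 365 = 8.57 yr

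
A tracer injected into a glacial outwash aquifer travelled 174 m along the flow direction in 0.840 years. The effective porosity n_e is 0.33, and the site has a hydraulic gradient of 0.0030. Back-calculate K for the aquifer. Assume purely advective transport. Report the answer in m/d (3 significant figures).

t = 0.840 years = 306.6 d
v = L / t = 174 / 306.6 = 0.5675 m/d
K = v · n / i = 0.5675 × 0.33 / 0.0030 = 62.4 m/d

62.4 m/d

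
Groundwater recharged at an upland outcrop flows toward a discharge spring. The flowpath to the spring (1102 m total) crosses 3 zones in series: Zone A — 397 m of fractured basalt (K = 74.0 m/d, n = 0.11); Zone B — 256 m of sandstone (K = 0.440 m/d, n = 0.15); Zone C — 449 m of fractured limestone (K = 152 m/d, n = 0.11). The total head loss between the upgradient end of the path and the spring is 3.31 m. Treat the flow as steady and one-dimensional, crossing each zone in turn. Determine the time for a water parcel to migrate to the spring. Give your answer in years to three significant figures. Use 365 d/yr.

Steady 1-D flow in series ⇒ the Darcy flux q is identical in every zone and the zone head losses add (resistances L/K in series).
Σ(L/K) = 397/74.0 + 256/0.440 + 449/152 = 5.365 + 581.8 + 2.954 = 590.1 d
q = ΔH / Σ(L/K) = 3.31 / 590.1 = 0.005609 m/d (same in every zone)
Zone A: v = q/n = 0.005609/0.11 = 0.05099 m/d → t_A = 397/0.05099 = 7786 d
Zone B: v = q/n = 0.005609/0.15 = 0.03739 m/d → t_B = 256/0.03739 = 6846 d
Zone C: v = q/n = 0.005609/0.11 = 0.05099 m/d → t_C = 449/0.05099 = 8806 d
Total t = 7786 + 6846 + 8806 = 23440 d
   = 23440 / 365 = 64.2 yr

64.2 years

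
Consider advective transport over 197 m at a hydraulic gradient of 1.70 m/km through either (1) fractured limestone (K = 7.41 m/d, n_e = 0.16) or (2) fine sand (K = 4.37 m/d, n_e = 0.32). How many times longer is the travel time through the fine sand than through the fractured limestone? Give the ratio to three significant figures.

3.39

Unit 1 (fractured limestone): v = 7.41×0.0017/0.16 = 0.07873 m/d, t = 197/0.07873 = 2502 d
Unit 2 (fine sand): v = 4.37×0.0017/0.32 = 0.02322 m/d, t = 197/0.02322 = 8486 d
t(fine sand) / t(fractured limestone) = 8486/2502 = 3.39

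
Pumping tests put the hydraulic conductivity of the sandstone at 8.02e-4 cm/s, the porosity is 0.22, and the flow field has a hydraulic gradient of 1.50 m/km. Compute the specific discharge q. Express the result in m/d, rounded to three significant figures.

0.00104 m/d

K = 8.02e-4 cm/s × 864 = 0.6929 m/d
Darcy flux q = K·i = 0.6929 × 0.0015 = 0.001039 m/d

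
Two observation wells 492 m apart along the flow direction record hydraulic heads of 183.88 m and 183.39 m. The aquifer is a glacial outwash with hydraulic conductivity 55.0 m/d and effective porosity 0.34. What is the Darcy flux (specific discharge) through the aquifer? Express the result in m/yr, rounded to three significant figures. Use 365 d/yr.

Hydraulic gradient i = (183.88 − 183.39) / 492 = 0.49 / 492 = 9.959e-4
Darcy flux q = K·i = 55.0 × 9.959e-4 = 0.05478 m/d
   = 0.05478 × 365 = 20.0 m/yr

20.0 m/yr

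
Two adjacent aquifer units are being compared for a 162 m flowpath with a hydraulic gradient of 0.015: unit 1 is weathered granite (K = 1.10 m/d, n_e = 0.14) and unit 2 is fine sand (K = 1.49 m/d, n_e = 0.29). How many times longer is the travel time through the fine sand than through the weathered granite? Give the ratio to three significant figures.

Unit 1 (weathered granite): v = 1.10×0.015/0.14 = 0.1179 m/d, t = 162/0.1179 = 1375 d
Unit 2 (fine sand): v = 1.49×0.015/0.29 = 0.07707 m/d, t = 162/0.07707 = 2102 d
t(fine sand) / t(weathered granite) = 2102/1375 = 1.53

1.53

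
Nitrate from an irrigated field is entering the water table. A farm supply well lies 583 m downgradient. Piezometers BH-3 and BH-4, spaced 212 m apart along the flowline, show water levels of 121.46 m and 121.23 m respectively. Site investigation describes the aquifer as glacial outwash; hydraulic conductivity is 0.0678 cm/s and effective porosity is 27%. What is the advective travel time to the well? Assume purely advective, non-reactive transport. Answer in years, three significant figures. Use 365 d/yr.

Hydraulic gradient i = (121.46 − 121.23) / 212 = 0.23 / 212 = 0.001085
K = 0.0678 cm/s × 864 = 58.58 m/d
Specific discharge q = 58.58 × 0.001085 = 0.06355 m/d
Seepage velocity v = q / n = 0.06355 / 0.27 = 0.2354 m/d
t = L / v = 583 / 0.2354 = 2477 d
   = 2477 / 365 = 6.79 yr

6.79 years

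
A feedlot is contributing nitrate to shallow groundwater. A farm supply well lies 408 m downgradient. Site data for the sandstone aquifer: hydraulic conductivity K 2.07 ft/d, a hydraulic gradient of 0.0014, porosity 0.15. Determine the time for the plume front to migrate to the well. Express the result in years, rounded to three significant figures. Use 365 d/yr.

K = 2.07 ft/d × 0.3048 = 0.6309 m/d
Darcy flux q = K·i = 0.6309 × 0.0014 = 8.833e-4 m/d
v_s = q/n_e = 8.833e-4/0.15 = 0.005889 m/d
t = L / v = 408 / 0.005889 = 69280 d
   = 69280 / 365 = 190 yr

190 years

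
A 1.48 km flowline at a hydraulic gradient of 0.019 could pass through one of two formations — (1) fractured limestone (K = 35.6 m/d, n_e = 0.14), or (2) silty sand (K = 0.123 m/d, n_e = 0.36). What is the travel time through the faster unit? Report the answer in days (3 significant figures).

Unit 1 (fractured limestone): v = 35.6×0.019/0.14 = 4.831 m/d, t = 1480/4.831 = 306.3 d
Unit 2 (silty sand): v = 0.123×0.019/0.36 = 0.006492 m/d, t = 1480/0.006492 = 228000 d
Faster unit: t = 306 d

306 days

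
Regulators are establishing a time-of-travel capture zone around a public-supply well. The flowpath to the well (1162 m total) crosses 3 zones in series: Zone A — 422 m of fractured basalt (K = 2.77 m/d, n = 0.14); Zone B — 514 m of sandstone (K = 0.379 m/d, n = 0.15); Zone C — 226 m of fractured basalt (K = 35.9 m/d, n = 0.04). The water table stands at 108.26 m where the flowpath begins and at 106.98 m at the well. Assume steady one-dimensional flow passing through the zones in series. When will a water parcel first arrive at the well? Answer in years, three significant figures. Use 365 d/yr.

Total head drop ΔH = 108.26 − 106.98 = 1.28 m
Steady 1-D flow in series ⇒ the Darcy flux q is identical in every zone and the zone head losses add (resistances L/K in series).
Σ(L/K) = 422/2.77 + 514/0.379 + 226/35.9 = 152.3 + 1356 + 6.295 = 1515 d
q = ΔH / Σ(L/K) = 1.28 / 1515 = 8.450e-4 m/d (same in every zone)
Zone A: v = q/n = 8.450e-4/0.14 = 0.006036 m/d → t_A = 422/0.006036 = 69920 d
Zone B: v = q/n = 8.450e-4/0.15 = 0.005633 m/d → t_B = 514/0.005633 = 91250 d
Zone C: v = q/n = 8.450e-4/0.04 = 0.02112 m/d → t_C = 226/0.02112 = 10700 d
Total t = 69920 + 91250 + 10700 = 171900 d
   = 171900 / 365 = 471 yr

471 years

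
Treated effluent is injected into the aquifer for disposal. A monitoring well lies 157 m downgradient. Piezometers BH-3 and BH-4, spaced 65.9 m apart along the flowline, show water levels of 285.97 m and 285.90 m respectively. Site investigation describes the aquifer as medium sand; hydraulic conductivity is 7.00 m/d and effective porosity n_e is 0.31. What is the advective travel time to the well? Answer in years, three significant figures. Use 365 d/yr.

Hydraulic gradient i = (285.97 − 285.90) / 65.9 = 0.07 / 65.9 = 0.001062
q = Ki = 7.00 × 0.001062 = 0.007436 m/d
v_s = q/n_e = 0.007436/0.31 = 0.02399 m/d
t = L / v = 157 / 0.02399 = 6546 d
   = 6546 / 365 = 17.9 yr

17.9 years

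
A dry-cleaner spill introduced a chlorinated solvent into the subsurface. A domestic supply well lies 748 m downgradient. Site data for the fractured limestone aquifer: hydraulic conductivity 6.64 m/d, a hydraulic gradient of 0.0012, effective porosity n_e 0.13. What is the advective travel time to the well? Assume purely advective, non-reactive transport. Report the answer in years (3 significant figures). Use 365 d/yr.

33.4 years

q = Ki = 6.64 × 0.0012 = 0.007968 m/d
v_s = q/n_e = 0.007968/0.13 = 0.06129 m/d
t = L / v = 748 / 0.06129 = 12200 d
   = 12200 / 365 = 33.4 yr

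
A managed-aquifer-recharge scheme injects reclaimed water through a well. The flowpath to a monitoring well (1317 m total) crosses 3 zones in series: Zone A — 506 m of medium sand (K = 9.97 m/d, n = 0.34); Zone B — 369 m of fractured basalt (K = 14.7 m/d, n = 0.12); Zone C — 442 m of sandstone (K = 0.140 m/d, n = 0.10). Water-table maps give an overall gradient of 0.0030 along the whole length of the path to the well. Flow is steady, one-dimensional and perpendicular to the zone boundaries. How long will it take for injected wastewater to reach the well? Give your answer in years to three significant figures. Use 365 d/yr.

584 years

Continuity: the same q passes through each zone, so ΔH = q·Σ(L_j/K_j) — the zones act as resistances in series.
Σ(L/K) = 506/9.97 + 369/14.7 + 442/0.140 = 50.75 + 25.10 + 3157 = 3233 d
K_eq = L_total / Σ(L/K) = 1317 / 3233 = 0.4074 m/d
q = K_eq · i = 0.4074 × 0.0030 = 0.001222 m/d (same in every zone)
Zone A: v = q/n = 0.001222/0.34 = 0.003594 m/d → t_A = 506/0.003594 = 140800 d
Zone B: v = q/n = 0.001222/0.12 = 0.01018 m/d → t_B = 369/0.01018 = 36230 d
Zone C: v = q/n = 0.001222/0.10 = 0.01222 m/d → t_C = 442/0.01222 = 36170 d
Total t = 140800 + 36230 + 36170 = 213200 d
   = 213200 / 365 = 584 yr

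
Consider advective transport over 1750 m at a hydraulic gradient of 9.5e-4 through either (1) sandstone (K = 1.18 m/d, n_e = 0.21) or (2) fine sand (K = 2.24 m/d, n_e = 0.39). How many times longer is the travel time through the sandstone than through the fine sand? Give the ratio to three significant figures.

1.02

Unit 1 (sandstone): v = 1.18×9.5e-4/0.21 = 0.005338 m/d, t = 1750/0.005338 = 327800 d
Unit 2 (fine sand): v = 2.24×9.5e-4/0.39 = 0.005456 m/d, t = 1750/0.005456 = 320700 d
t(sandstone) / t(fine sand) = 327800/320700 = 1.02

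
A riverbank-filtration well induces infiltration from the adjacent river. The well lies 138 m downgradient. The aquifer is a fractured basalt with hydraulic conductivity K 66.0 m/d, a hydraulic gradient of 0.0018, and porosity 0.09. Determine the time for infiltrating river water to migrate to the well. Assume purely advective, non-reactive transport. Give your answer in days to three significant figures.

Specific discharge q = 66.0 × 0.0018 = 0.1188 m/d
Seepage velocity v = q / n = 0.1188 / 0.09 = 1.320 m/d
t = L / v = 138 / 1.320 = 104.5 d

105 days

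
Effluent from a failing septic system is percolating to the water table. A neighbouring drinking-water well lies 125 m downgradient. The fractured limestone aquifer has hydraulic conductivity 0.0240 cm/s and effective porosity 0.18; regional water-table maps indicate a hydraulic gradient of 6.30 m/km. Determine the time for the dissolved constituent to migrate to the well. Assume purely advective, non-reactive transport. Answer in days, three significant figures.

K = 0.0240 cm/s × 864 = 20.74 m/d
Specific discharge q = 20.74 × 0.0063 = 0.1306 m/d
Seepage velocity v = q / n = 0.1306 / 0.18 = 0.7258 m/d
t = L / v = 125 / 0.7258 = 172.2 d

172 days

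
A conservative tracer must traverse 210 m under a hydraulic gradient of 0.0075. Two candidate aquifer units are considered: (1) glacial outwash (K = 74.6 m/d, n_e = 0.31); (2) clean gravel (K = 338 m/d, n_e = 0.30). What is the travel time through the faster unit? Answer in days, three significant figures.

Unit 1 (glacial outwash): v = 74.6×0.0075/0.31 = 1.805 m/d, t = 210/1.805 = 116.4 d
Unit 2 (clean gravel): v = 338×0.0075/0.30 = 8.450 m/d, t = 210/8.450 = 24.85 d
Faster unit: t = 24.9 d

24.9 days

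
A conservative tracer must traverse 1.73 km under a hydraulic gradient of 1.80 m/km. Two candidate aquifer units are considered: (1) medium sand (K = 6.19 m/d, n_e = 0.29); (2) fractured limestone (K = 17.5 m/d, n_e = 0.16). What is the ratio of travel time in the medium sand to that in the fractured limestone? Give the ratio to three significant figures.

Unit 1 (medium sand): v = 6.19×0.0018/0.29 = 0.03842 m/d, t = 1730/0.03842 = 45030 d
Unit 2 (fractured limestone): v = 17.5×0.0018/0.16 = 0.1969 m/d, t = 1730/0.1969 = 8787 d
t(medium sand) / t(fractured limestone) = 45030/8787 = 5.12

5.12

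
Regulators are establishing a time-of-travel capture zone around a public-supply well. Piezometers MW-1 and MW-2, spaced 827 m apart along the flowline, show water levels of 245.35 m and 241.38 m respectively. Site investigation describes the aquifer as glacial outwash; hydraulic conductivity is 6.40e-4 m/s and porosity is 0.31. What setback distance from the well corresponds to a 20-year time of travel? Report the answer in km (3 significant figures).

Hydraulic gradient i = (245.35 − 241.38) / 827 = 3.97 / 827 = 0.004800
K = 6.40e-4 m/s × 86400 s/d = 55.30 m/d
q = Ki = 55.30 × 0.004800 = 0.2654 m/d
v_s = q/n_e = 0.2654/0.31 = 0.8563 m/d
T = 20 yr × 365 = 7300 d
L = v × T = 0.8563 × 7300 = 6251 m
   = 6.25 km

6.25 km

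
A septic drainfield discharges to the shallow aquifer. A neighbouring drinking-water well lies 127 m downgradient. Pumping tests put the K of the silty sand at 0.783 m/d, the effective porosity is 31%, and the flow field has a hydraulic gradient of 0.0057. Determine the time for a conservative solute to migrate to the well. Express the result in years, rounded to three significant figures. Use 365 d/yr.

24.2 years

q = Ki = 0.783 × 0.0057 = 0.004463 m/d
Average linear velocity = 0.004463 / 0.31 = 0.01440 m/d
t = L / v = 127 / 0.01440 = 8821 d
   = 8821 / 365 = 24.2 yr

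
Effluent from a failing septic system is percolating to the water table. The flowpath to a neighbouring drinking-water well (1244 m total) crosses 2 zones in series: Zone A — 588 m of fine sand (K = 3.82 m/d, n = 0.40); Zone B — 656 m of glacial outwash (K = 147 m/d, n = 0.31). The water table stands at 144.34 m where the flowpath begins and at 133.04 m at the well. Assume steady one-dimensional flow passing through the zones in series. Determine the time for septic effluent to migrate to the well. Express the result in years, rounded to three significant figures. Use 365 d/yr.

Total head drop ΔH = 144.34 − 133.04 = 11.30 m
Continuity: the same q passes through each zone, so ΔH = q·Σ(L_j/K_j) — the zones act as resistances in series.
Σ(L/K) = 588/3.82 + 656/147 = 153.9 + 4.463 = 158.4 d
q = ΔH / Σ(L/K) = 11.30 / 158.4 = 0.07134 m/d (same in every zone)
Zone A: v = q/n = 0.07134/0.40 = 0.1784 m/d → t_A = 588/0.1784 = 3297 d
Zone B: v = q/n = 0.07134/0.31 = 0.2301 m/d → t_B = 656/0.2301 = 2850 d
Total t = 3297 + 2850 = 6147 d
   = 6147 / 365 = 16.8 yr

16.8 years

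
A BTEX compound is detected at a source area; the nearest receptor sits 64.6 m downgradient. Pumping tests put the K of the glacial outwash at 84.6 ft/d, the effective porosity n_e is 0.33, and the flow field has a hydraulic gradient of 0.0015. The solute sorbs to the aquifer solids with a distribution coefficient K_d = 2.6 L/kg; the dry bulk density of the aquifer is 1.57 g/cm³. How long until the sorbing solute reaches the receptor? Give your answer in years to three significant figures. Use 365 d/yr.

20.2 years

K = 84.6 ft/d × 0.3048 = 25.79 m/d
Specific discharge q = 25.79 × 0.0015 = 0.03868 m/d
v = Ki/n = 25.79·0.0015/0.33 = 0.1172 m/d
Retardation R = 1 + ρ_b·K_d/n = 1 + 1.57×2.6/0.33 = 13.37
Contaminant velocity v_c = v/R = 0.1172/13.37 = 0.008767 m/d
t = L/v_c = 64.6/0.008767 = 7369 d
   = 7369/365 = 20.2 yr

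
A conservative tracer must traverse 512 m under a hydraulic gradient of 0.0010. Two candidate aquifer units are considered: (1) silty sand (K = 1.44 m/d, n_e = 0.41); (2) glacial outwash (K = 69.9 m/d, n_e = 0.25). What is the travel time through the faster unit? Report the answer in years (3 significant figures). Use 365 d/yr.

5.02 years

Unit 1 (silty sand): v = 1.44×0.0010/0.41 = 0.003512 m/d, t = 512/0.003512 = 145800 d
Unit 2 (glacial outwash): v = 69.9×0.0010/0.25 = 0.2796 m/d, t = 512/0.2796 = 1831 d
Faster: 1831 d / 365 = 5.02 yr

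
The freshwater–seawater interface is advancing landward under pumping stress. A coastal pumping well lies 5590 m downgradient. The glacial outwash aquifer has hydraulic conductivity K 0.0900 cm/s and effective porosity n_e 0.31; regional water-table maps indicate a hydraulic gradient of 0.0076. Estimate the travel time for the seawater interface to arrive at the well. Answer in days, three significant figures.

2930 days

K = 0.0900 cm/s × 864 = 77.76 m/d
Specific discharge q = 77.76 × 0.0076 = 0.5910 m/d
Seepage velocity v = q / n = 0.5910 / 0.31 = 1.906 m/d
t = L / v = 5590 / 1.906 = 2932 d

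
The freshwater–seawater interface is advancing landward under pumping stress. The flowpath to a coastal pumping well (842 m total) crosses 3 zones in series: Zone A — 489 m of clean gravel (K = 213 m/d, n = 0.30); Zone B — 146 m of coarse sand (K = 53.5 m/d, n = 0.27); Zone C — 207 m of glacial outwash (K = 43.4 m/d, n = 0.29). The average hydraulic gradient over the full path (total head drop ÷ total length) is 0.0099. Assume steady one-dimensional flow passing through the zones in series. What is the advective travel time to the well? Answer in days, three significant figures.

289 days

Continuity: the same q passes through each zone, so ΔH = q·Σ(L_j/K_j) — the zones act as resistances in series.
Σ(L/K) = 489/213 + 146/53.5 + 207/43.4 = 2.296 + 2.729 + 4.770 = 9.794 d
K_eq = L_total / Σ(L/K) = 842 / 9.794 = 85.97 m/d
q = K_eq · i = 85.97 × 0.0099 = 0.8511 m/d (same in every zone)
Zone A: v = q/n = 0.8511/0.30 = 2.837 m/d → t_A = 489/2.837 = 172.4 d
Zone B: v = q/n = 0.8511/0.27 = 3.152 m/d → t_B = 146/3.152 = 46.32 d
Zone C: v = q/n = 0.8511/0.29 = 2.935 m/d → t_C = 207/2.935 = 70.53 d
Total t = 172.4 + 46.32 + 70.53 = 289.2 d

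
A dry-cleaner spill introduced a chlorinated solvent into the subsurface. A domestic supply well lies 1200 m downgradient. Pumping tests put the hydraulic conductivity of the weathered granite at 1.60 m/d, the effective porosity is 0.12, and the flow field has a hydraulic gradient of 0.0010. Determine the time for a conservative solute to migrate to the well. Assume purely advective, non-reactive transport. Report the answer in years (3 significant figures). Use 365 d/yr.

q = Ki = 1.60 × 0.0010 = 0.001600 m/d
v = Ki/n = 1.60·0.0010/0.12 = 0.01333 m/d
t = L / v = 1200 / 0.01333 = 90000 d
   = 90000 / 365 = 247 yr

247 years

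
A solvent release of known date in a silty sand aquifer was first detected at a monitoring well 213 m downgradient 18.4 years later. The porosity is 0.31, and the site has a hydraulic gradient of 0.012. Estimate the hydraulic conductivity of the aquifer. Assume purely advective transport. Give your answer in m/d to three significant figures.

t = 18.4 years = 6716 d
v = L / t = 213 / 6716 = 0.03172 m/d
K = v · n / i = 0.03172 × 0.31 / 0.012 = 0.819 m/d

0.819 m/d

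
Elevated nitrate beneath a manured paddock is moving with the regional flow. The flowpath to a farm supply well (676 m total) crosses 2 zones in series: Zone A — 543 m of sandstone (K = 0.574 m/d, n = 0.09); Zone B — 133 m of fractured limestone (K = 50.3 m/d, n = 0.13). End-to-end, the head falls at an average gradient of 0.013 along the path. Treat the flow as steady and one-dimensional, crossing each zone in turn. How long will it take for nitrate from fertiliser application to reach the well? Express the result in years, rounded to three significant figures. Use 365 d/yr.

Steady 1-D flow in series ⇒ the Darcy flux q is identical in every zone and the zone head losses add (resistances L/K in series).
Σ(L/K) = 543/0.574 + 133/50.3 = 946.0 + 2.644 = 948.6 d
K_eq = L_total / Σ(L/K) = 676 / 948.6 = 0.7126 m/d
q = K_eq · i = 0.7126 × 0.013 = 0.009264 m/d (same in every zone)
Zone A: v = q/n = 0.009264/0.09 = 0.1029 m/d → t_A = 543/0.1029 = 5275 d
Zone B: v = q/n = 0.009264/0.13 = 0.07126 m/d → t_B = 133/0.07126 = 1866 d
Total t = 5275 + 1866 = 7142 d
   = 7142 / 365 = 19.6 yr

19.6 years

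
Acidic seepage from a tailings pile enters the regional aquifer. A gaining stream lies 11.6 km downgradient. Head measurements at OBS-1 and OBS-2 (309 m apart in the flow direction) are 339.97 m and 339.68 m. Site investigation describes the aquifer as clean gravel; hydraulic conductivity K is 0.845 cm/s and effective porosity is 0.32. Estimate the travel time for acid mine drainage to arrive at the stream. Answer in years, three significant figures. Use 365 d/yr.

14.8 years

Hydraulic gradient i = (339.97 − 339.68) / 309 = 0.29 / 309 = 9.385e-4
K = 0.845 cm/s × 864 = 730.1 m/d
q = Ki = 730.1 × 9.385e-4 = 0.6852 m/d
Seepage velocity v = q / n = 0.6852 / 0.32 = 2.141 m/d
L = 11.6 km = 11600 m
t = L / v = 11600 / 2.141 = 5417 d
   = 5417 / 365 = 14.8 yr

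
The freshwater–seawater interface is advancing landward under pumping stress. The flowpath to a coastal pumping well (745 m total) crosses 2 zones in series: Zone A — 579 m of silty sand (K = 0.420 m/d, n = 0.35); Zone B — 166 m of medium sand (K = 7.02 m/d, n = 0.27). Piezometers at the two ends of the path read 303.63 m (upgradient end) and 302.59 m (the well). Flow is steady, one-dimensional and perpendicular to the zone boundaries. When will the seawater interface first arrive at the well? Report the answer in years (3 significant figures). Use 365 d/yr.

Total head drop ΔH = 303.63 − 302.59 = 1.04 m
Steady 1-D flow in series ⇒ the Darcy flux q is identical in every zone and the zone head losses add (resistances L/K in series).
Σ(L/K) = 579/0.420 + 166/7.02 = 1379 + 23.65 = 1402 d
q = ΔH / Σ(L/K) = 1.04 / 1402 = 7.417e-4 m/d (same in every zone)
Zone A: v = q/n = 7.417e-4/0.35 = 0.002119 m/d → t_A = 579/0.002119 = 273200 d
Zone B: v = q/n = 7.417e-4/0.27 = 0.002747 m/d → t_B = 166/0.002747 = 60430 d
Total t = 273200 + 60430 = 333700 d
   = 333700 / 365 = 914 yr

914 years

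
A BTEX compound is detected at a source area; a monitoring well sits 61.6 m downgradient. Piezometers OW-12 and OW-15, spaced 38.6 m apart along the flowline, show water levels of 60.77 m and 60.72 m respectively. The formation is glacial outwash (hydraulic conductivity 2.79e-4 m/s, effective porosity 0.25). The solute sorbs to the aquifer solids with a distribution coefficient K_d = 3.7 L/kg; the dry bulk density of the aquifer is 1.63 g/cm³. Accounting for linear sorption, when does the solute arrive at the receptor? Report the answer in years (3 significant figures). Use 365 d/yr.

33.9 years

Hydraulic gradient i = (60.77 − 60.72) / 38.6 = 0.05 / 38.6 = 0.001295
K = 2.79e-4 m/s × 86400 s/d = 24.11 m/d
Darcy flux q = K·i = 24.11 × 0.001295 = 0.03122 m/d
Average linear velocity = 0.03122 / 0.25 = 0.1249 m/d
Retardation R = 1 + ρ_b·K_d/n = 1 + 1.63×3.7/0.25 = 25.12
Contaminant velocity v_c = v/R = 0.1249/25.12 = 0.004971 m/d
t = L/v_c = 61.6/0.004971 = 12390 d
   = 12390/365 = 33.9 yr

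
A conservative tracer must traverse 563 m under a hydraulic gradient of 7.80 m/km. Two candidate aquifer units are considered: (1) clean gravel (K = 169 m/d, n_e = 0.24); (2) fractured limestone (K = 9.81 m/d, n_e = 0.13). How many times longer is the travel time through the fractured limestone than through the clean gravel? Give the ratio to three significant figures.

Unit 1 (clean gravel): v = 169×0.0078/0.24 = 5.493 m/d, t = 563/5.493 = 102.5 d
Unit 2 (fractured limestone): v = 9.81×0.0078/0.13 = 0.5886 m/d, t = 563/0.5886 = 956.5 d
t(fractured limestone) / t(clean gravel) = 956.5/102.5 = 9.33

9.33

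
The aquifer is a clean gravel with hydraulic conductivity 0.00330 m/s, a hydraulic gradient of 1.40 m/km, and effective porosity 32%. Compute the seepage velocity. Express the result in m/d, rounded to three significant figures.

1.25 m/d

K = 0.00330 m/s × 86400 s/d = 285.1 m/d
q = Ki = 285.1 × 0.0014 = 0.3992 m/d
Seepage velocity v = q / n = 0.3992 / 0.32 = 1.247 m/d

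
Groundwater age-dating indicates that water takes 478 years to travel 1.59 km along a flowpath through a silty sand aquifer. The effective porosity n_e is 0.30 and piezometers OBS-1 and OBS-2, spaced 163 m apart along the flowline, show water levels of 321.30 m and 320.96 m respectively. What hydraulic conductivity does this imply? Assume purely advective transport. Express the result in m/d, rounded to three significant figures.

1.31 m/d

Hydraulic gradient i = (321.30 − 320.96) / 163 = 0.34 / 163 = 0.002086
t = 478 years = 174500 d
L = 1.59 km = 1590 m
v = L / t = 1590 / 174500 = 0.009113 m/d
K = v · n / i = 0.009113 × 0.30 / 0.002086 = 1.31 m/d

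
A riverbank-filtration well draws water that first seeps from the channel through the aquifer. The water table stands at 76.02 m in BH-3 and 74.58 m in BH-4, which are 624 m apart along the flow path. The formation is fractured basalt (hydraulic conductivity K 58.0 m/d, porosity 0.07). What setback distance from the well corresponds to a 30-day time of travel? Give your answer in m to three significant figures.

Hydraulic gradient i = (76.02 − 74.58) / 624 = 1.44 / 624 = 0.002308
q = Ki = 58.0 × 0.002308 = 0.1338 m/d
Average linear velocity = 0.1338 / 0.07 = 1.912 m/d
L = v × T = 1.912 × 30 = 57.36 m

57.4 m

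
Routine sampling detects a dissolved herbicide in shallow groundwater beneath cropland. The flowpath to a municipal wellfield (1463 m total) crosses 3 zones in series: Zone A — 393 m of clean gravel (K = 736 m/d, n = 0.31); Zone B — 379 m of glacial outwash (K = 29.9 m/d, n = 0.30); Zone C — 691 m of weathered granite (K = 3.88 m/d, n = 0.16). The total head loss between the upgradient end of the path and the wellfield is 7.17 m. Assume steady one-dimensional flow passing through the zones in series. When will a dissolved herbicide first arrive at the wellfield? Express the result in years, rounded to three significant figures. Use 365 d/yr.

Continuity: the same q passes through each zone, so ΔH = q·Σ(L_j/K_j) — the zones act as resistances in series.
Σ(L/K) = 393/736 + 379/29.9 + 691/3.88 = 0.5340 + 12.68 + 178.1 = 191.3 d
q = ΔH / Σ(L/K) = 7.17 / 191.3 = 0.03748 m/d (same in every zone)
Zone A: v = q/n = 0.03748/0.31 = 0.1209 m/d → t_A = 393/0.1209 = 3251 d
Zone B: v = q/n = 0.03748/0.30 = 0.1249 m/d → t_B = 379/0.1249 = 3034 d
Zone C: v = q/n = 0.03748/0.16 = 0.2342 m/d → t_C = 691/0.2342 = 2950 d
Total t = 3251 + 3034 + 2950 = 9234 d
   = 9234 / 365 = 25.3 yr

25.3 years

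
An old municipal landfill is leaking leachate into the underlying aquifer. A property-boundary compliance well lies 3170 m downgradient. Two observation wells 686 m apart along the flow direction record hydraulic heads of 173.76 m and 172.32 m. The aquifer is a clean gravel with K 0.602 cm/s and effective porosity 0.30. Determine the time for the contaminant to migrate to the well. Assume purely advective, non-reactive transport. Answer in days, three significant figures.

871 days

Hydraulic gradient i = (173.76 − 172.32) / 686 = 1.44 / 686 = 0.002099
K = 0.602 cm/s × 864 = 520.1 m/d
Specific discharge q = 520.1 × 0.002099 = 1.092 m/d
Seepage velocity v = q / n = 1.092 / 0.30 = 3.639 m/d
t = L / v = 3170 / 3.639 = 871.0 d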